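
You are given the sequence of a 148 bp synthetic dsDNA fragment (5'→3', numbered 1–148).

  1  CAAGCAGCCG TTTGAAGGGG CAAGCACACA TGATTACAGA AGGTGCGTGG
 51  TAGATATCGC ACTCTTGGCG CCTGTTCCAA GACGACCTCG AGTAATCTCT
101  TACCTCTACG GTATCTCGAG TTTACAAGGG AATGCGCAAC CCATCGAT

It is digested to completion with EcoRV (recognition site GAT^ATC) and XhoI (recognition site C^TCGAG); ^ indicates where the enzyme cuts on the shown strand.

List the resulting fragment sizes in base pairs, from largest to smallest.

The EcoRV site (GATATC) starts at position 53.
EcoRV cuts after base 3 of each site, so after position 55.
XhoI sites (CTCGAG) start at positions 87, 115.
XhoI cuts after the first base of each site, so after positions 87, 115.
Combined cut positions: 55, 87, 115.
Linear molecule, 3 cuts → 4 fragments:
  1–55 → 55 bp
  56–87 → 32 bp
  88–115 → 28 bp
  116–148 → 33 bp
Sorted largest to smallest: 55, 33, 32, 28 bp.

55, 33, 32, 28 bp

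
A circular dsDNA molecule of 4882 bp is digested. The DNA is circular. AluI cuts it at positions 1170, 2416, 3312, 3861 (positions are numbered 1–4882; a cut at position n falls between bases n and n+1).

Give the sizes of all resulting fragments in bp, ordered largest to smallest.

Circular molecule, 4 cuts → 4 fragments:
  2416 − 1170 = 1246 bp
  3312 − 2416 = 896 bp
  3861 − 3312 = 549 bp
  wrap: 4882 − 3861 + 1170 = 2191 bp
Sorted largest to smallest: 2191, 1246, 896, 549 bp.

2191, 1246, 896, 549 bp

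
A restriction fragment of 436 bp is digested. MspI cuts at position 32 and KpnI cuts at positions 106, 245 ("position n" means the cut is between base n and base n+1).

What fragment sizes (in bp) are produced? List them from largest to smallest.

Combined cut positions (sorted): 32, 106, 245.
Linear molecule, 3 cuts → 4 fragments:
  32 − 0 = 32 bp
  106 − 32 = 74 bp
  245 − 106 = 139 bp
  436 − 245 = 191 bp
Sorted largest to smallest: 191, 139, 74, 32 bp.

191, 139, 74, 32 bp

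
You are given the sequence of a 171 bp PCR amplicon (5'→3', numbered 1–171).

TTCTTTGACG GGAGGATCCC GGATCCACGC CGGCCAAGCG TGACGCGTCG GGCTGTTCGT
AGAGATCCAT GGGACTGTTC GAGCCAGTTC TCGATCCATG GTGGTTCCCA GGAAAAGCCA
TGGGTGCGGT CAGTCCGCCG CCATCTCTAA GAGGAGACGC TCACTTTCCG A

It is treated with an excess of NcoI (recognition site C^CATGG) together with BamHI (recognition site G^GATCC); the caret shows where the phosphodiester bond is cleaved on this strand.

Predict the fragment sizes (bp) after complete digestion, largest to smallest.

NcoI sites (CCATGG) start at positions 67, 96, 118.
NcoI cuts after the first base of each site, so after positions 67, 96, 118.
BamHI sites (GGATCC) start at positions 14, 21.
BamHI cuts after the first base of each site, so after positions 14, 21.
Combined cut positions: 14, 21, 67, 96, 118.
Linear molecule, 5 cuts → 6 fragments:
  1–14 → 14 bp
  15–21 → 7 bp
  22–67 → 46 bp
  68–96 → 29 bp
  97–118 → 22 bp
  119–171 → 53 bp
Sorted largest to smallest: 53, 46, 29, 22, 14, 7 bp.

53, 46, 29, 22, 14, 7 bp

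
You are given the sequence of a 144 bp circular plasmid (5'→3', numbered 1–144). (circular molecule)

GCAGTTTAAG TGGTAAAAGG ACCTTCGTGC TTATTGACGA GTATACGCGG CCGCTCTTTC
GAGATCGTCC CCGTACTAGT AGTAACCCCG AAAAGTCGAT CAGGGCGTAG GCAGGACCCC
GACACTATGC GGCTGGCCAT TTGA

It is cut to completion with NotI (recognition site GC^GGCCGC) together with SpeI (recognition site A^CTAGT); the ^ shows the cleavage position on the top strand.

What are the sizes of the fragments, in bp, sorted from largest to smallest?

117, 27 bp

The NotI site (GCGGCCGC) starts at position 47.
NotI cuts after base 2 of each site, so after position 48.
The SpeI site (ACTAGT) starts at position 75.
SpeI cuts after the first base of each site, so after position 75.
Combined cut positions: 48, 75.
Circular molecule, 2 cuts → 2 fragments:
  49–75 → 27 bp
  76–144 then 1–48 → 69 + 48 = 117 bp
Sorted largest to smallest: 117, 27 bp.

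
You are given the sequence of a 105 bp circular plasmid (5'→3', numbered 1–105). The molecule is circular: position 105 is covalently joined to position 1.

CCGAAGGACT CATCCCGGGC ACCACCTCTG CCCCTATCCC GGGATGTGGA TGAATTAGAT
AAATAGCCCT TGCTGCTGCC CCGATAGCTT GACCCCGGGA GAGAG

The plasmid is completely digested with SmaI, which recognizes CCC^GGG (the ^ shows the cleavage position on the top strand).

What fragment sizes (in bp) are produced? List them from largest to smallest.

SmaI sites (CCCGGG) start at positions 14, 38, 94.
SmaI cuts after base 3 of each site, so after positions 16, 40, 96.
Circular molecule, 3 cuts → 3 fragments:
  17–40 → 24 bp
  41–96 → 56 bp
  97–105 then 1–16 → 9 + 16 = 25 bp
Sorted largest to smallest: 56, 25, 24 bp.

56, 25, 24 bp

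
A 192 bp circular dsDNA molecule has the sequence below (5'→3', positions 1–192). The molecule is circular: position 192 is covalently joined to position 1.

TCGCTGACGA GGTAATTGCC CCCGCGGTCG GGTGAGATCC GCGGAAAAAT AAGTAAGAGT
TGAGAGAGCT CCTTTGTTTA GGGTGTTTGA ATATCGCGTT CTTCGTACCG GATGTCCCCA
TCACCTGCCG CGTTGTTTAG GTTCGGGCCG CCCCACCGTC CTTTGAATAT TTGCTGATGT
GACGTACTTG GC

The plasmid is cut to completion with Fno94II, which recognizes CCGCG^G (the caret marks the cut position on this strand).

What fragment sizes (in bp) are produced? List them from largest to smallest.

175, 17 bp

Fno94II sites (CCGCGG) start at positions 22, 39.
Fno94II cuts after base 5 of each site (before the last base), so after positions 26, 43.
Circular molecule, 2 cuts → 2 fragments:
  27–43 → 17 bp
  44–192 then 1–26 → 149 + 26 = 175 bp
Sorted largest to smallest: 175, 17 bp.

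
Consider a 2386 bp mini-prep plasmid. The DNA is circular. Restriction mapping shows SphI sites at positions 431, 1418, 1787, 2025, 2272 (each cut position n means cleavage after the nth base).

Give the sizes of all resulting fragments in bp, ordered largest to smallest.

987, 545, 369, 247, 238 bp

Circular molecule, 5 cuts → 5 fragments:
  1418 − 431 = 987 bp
  1787 − 1418 = 369 bp
  2025 − 1787 = 238 bp
  2272 − 2025 = 247 bp
  wrap: 2386 − 2272 + 431 = 545 bp
Sorted largest to smallest: 987, 545, 369, 247, 238 bp.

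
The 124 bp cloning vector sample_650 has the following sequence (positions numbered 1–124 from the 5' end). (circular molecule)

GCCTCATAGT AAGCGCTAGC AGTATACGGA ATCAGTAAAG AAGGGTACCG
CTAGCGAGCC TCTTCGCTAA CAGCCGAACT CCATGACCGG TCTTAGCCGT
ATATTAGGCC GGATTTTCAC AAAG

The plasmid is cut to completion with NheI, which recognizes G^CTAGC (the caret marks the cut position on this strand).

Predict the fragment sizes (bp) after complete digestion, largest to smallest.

89, 35 bp

NheI sites (GCTAGC) start at positions 15, 50.
NheI cuts after the first base of each site, so after positions 15, 50.
Circular molecule, 2 cuts → 2 fragments:
  16–50 → 35 bp
  51–124 then 1–15 → 74 + 15 = 89 bp
Sorted largest to smallest: 89, 35 bp.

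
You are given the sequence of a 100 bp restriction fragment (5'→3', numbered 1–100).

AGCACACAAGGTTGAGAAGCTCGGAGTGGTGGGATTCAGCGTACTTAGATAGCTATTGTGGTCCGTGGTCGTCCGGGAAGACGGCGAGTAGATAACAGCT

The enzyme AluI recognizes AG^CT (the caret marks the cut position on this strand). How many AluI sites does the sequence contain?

AGCT occurs starting at positions 18, 51, 97.
AluI cuts at 3 sites.

3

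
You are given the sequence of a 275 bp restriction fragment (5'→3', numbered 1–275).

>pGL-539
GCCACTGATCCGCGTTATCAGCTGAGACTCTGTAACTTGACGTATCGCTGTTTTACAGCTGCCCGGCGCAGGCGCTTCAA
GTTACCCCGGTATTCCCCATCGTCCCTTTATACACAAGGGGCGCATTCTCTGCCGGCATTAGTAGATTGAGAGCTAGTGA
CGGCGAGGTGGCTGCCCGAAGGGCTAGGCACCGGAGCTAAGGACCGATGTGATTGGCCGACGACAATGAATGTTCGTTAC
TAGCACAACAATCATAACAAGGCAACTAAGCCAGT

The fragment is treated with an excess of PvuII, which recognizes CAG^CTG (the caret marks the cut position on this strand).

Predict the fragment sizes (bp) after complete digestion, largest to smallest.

PvuII sites (CAGCTG) start at positions 19, 56.
PvuII cuts after base 3 of each site, so after positions 21, 58.
Linear molecule, 2 cuts → 3 fragments:
  1–21 → 21 bp
  22–58 → 37 bp
  59–275 → 217 bp
Sorted largest to smallest: 217, 37, 21 bp.

217, 37, 21 bp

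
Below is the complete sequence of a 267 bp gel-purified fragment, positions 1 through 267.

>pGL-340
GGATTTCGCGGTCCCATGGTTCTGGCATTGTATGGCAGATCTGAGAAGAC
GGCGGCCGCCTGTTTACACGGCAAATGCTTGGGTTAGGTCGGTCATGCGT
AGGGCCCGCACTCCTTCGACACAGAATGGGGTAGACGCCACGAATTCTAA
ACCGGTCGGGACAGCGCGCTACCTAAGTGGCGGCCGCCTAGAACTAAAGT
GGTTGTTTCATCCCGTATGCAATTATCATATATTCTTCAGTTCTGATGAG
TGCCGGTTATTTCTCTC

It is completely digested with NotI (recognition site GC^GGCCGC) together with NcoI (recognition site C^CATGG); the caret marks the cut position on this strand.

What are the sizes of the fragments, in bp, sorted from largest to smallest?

NotI sites (GCGGCCGC) start at positions 52, 180.
NotI cuts after base 2 of each site, so after positions 53, 181.
The NcoI site (CCATGG) starts at position 14.
NcoI cuts after the first base of each site, so after position 14.
Combined cut positions: 14, 53, 181.
Linear molecule, 3 cuts → 4 fragments:
  1–14 → 14 bp
  15–53 → 39 bp
  54–181 → 128 bp
  182–267 → 86 bp
Sorted largest to smallest: 128, 86, 39, 14 bp.

128, 86, 39, 14 bp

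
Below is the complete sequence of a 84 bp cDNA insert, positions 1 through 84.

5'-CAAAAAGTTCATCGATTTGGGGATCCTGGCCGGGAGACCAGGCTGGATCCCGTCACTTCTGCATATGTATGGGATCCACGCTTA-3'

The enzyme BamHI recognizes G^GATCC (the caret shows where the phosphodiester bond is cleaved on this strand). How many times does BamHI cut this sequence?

GGATCC occurs starting at positions 21, 45, 72.
BamHI cuts at 3 sites.

3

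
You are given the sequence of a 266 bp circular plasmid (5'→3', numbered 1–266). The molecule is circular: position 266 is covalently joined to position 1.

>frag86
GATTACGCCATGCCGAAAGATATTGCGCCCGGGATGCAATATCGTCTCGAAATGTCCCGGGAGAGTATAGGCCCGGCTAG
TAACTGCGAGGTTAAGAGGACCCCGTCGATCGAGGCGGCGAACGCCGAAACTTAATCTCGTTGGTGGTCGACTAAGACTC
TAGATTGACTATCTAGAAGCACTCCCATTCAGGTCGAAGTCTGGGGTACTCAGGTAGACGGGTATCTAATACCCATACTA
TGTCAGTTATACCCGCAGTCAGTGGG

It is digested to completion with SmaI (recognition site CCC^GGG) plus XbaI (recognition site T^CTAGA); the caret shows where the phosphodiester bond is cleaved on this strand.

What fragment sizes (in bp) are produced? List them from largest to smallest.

SmaI sites (CCCGGG) start at positions 28, 56.
SmaI cuts after base 3 of each site, so after positions 30, 58.
XbaI sites (TCTAGA) start at positions 159, 172.
XbaI cuts after the first base of each site, so after positions 159, 172.
Combined cut positions: 30, 58, 159, 172.
Circular molecule, 4 cuts → 4 fragments:
  31–58 → 28 bp
  59–159 → 101 bp
  160–172 → 13 bp
  173–266 then 1–30 → 94 + 30 = 124 bp
Sorted largest to smallest: 124, 101, 28, 13 bp.

124, 101, 28, 13 bp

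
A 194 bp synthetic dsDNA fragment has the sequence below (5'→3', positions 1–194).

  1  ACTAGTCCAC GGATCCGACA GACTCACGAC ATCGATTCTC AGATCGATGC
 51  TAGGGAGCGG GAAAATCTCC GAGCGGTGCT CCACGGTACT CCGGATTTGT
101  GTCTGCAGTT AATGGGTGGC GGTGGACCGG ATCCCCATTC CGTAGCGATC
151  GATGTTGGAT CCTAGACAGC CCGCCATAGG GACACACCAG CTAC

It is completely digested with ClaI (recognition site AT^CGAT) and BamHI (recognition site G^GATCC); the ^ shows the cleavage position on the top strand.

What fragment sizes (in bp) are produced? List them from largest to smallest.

ClaI sites (ATCGAT) start at positions 31, 43, 148.
ClaI cuts after base 2 of each site, so after positions 32, 44, 149.
BamHI sites (GGATCC) start at positions 11, 129, 157.
BamHI cuts after the first base of each site, so after positions 11, 129, 157.
Combined cut positions: 11, 32, 44, 129, 149, 157.
Linear molecule, 6 cuts → 7 fragments:
  1–11 → 11 bp
  12–32 → 21 bp
  33–44 → 12 bp
  45–129 → 85 bp
  130–149 → 20 bp
  150–157 → 8 bp
  158–194 → 37 bp
Sorted largest to smallest: 85, 37, 21, 20, 12, 11, 8 bp.

85, 37, 21, 20, 12, 11, 8 bp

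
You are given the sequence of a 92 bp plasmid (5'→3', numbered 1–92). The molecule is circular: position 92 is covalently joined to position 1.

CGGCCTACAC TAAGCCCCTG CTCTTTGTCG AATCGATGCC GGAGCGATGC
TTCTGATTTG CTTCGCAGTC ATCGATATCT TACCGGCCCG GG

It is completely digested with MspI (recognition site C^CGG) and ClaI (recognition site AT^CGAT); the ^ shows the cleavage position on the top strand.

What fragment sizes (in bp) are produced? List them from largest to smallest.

37, 33, 11, 6, 5 bp

MspI sites (CCGG) start at positions 39, 83, 88.
MspI cuts after the first base of each site, so after positions 39, 83, 88.
ClaI sites (ATCGAT) start at positions 32, 71.
ClaI cuts after base 2 of each site, so after positions 33, 72.
Combined cut positions: 33, 39, 72, 83, 88.
Circular molecule, 5 cuts → 5 fragments:
  34–39 → 6 bp
  40–72 → 33 bp
  73–83 → 11 bp
  84–88 → 5 bp
  89–92 then 1–33 → 4 + 33 = 37 bp
Sorted largest to smallest: 37, 33, 11, 6, 5 bp.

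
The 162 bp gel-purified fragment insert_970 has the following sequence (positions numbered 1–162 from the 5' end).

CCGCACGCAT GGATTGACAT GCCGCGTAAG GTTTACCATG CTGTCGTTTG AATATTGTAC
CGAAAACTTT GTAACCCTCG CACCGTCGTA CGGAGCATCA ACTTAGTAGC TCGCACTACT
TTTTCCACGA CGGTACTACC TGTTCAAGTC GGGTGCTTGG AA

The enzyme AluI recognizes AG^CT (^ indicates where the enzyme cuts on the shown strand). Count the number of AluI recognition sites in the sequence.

AGCT occurs starting at position 108.
AluI cuts at 1 site.

1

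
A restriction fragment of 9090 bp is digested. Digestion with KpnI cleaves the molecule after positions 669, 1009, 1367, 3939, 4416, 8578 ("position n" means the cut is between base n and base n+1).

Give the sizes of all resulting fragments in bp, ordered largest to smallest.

Linear molecule, 6 cuts → 7 fragments:
  669 − 0 = 669 bp
  1009 − 669 = 340 bp
  1367 − 1009 = 358 bp
  3939 − 1367 = 2572 bp
  4416 − 3939 = 477 bp
  8578 − 4416 = 4162 bp
  9090 − 8578 = 512 bp
Sorted largest to smallest: 4162, 2572, 669, 512, 477, 358, 340 bp.

4162, 2572, 669, 512, 477, 358, 340 bp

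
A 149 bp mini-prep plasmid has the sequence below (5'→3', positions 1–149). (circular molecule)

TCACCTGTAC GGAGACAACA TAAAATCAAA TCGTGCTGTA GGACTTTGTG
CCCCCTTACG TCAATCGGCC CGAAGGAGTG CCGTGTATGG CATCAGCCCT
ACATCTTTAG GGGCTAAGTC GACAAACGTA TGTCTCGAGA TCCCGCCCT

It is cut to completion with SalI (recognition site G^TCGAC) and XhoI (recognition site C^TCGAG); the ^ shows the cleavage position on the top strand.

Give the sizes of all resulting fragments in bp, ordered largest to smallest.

The SalI site (GTCGAC) starts at position 118.
SalI cuts after the first base of each site, so after position 118.
The XhoI site (CTCGAG) starts at position 134.
XhoI cuts after the first base of each site, so after position 134.
Combined cut positions: 118, 134.
Circular molecule, 2 cuts → 2 fragments:
  119–134 → 16 bp
  135–149 then 1–118 → 15 + 118 = 133 bp
Sorted largest to smallest: 133, 16 bp.

133, 16 bp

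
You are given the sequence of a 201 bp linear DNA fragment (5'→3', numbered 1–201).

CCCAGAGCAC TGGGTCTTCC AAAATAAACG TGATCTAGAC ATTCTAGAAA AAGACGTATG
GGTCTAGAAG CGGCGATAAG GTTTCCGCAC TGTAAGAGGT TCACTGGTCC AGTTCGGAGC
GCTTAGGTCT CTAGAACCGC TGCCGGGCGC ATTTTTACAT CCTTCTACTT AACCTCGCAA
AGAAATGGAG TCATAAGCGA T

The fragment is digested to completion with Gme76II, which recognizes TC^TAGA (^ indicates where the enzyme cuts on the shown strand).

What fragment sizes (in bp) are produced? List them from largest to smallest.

70, 67, 35, 20, 9 bp

Gme76II sites (TCTAGA) start at positions 34, 43, 63, 130.
Gme76II cuts after base 2 of each site, so after positions 35, 44, 64, 131.
Linear molecule, 4 cuts → 5 fragments:
  1–35 → 35 bp
  36–44 → 9 bp
  45–64 → 20 bp
  65–131 → 67 bp
  132–201 → 70 bp
Sorted largest to smallest: 70, 67, 35, 20, 9 bp.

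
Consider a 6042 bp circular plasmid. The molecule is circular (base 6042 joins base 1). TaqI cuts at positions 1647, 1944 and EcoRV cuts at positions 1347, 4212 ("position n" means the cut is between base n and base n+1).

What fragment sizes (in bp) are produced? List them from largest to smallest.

3177, 2268, 300, 297 bp

Combined cut positions (sorted): 1347, 1647, 1944, 4212.
Circular molecule, 4 cuts → 4 fragments:
  1647 − 1347 = 300 bp
  1944 − 1647 = 297 bp
  4212 − 1944 = 2268 bp
  wrap: 6042 − 4212 + 1347 = 3177 bp
Sorted largest to smallest: 3177, 2268, 300, 297 bp.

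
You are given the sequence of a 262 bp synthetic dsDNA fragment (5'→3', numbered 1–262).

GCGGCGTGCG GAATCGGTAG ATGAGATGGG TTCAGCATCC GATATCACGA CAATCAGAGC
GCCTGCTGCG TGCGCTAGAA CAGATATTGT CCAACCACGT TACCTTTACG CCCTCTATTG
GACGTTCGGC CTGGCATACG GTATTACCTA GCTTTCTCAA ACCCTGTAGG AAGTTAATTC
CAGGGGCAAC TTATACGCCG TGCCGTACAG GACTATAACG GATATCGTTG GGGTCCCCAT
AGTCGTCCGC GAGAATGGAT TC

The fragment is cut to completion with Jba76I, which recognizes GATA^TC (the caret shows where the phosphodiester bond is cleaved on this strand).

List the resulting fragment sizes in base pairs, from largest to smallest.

Jba76I sites (GATATC) start at positions 41, 221.
Jba76I cuts after base 4 of each site, so after positions 44, 224.
Linear molecule, 2 cuts → 3 fragments:
  1–44 → 44 bp
  45–224 → 180 bp
  225–262 → 38 bp
Sorted largest to smallest: 180, 44, 38 bp.

180, 44, 38 bp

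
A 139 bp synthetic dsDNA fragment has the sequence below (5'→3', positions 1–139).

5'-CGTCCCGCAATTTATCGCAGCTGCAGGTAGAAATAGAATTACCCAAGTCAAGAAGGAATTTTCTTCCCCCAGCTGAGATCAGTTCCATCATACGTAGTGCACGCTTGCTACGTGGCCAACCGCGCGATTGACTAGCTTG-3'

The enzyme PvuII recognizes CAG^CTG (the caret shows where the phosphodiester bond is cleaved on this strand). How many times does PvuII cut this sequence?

2

CAGCTG occurs starting at positions 18, 70.
PvuII cuts at 2 sites.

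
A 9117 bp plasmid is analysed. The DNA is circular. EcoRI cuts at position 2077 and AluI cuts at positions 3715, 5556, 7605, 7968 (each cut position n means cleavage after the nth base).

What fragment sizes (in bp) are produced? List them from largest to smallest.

3226, 2049, 1841, 1638, 363 bp

Combined cut positions (sorted): 2077, 3715, 5556, 7605, 7968.
Circular molecule, 5 cuts → 5 fragments:
  3715 − 2077 = 1638 bp
  5556 − 3715 = 1841 bp
  7605 − 5556 = 2049 bp
  7968 − 7605 = 363 bp
  wrap: 9117 − 7968 + 2077 = 3226 bp
Sorted largest to smallest: 3226, 2049, 1841, 1638, 363 bp.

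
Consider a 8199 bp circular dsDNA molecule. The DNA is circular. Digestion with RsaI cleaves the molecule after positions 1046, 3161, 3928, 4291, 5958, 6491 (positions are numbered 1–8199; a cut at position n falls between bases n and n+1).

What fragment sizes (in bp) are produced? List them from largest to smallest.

Circular molecule, 6 cuts → 6 fragments:
  3161 − 1046 = 2115 bp
  3928 − 3161 = 767 bp
  4291 − 3928 = 363 bp
  5958 − 4291 = 1667 bp
  6491 − 5958 = 533 bp
  wrap: 8199 − 6491 + 1046 = 2754 bp
Sorted largest to smallest: 2754, 2115, 1667, 767, 533, 363 bp.

2754, 2115, 1667, 767, 533, 363 bp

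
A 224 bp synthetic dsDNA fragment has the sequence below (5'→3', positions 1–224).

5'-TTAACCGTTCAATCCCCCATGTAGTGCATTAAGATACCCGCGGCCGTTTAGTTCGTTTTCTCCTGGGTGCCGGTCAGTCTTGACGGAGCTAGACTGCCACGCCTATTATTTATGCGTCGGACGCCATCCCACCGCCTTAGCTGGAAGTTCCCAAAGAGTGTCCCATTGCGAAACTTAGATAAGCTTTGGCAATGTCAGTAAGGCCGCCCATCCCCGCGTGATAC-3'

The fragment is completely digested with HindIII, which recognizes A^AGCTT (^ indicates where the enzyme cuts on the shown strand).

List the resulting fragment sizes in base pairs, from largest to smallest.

The HindIII site (AAGCTT) starts at position 181.
HindIII cuts after the first base of each site, so after position 181.
Linear molecule, 1 cut → 2 fragments:
  1–181 → 181 bp
  182–224 → 43 bp
Sorted largest to smallest: 181, 43 bp.

181, 43 bp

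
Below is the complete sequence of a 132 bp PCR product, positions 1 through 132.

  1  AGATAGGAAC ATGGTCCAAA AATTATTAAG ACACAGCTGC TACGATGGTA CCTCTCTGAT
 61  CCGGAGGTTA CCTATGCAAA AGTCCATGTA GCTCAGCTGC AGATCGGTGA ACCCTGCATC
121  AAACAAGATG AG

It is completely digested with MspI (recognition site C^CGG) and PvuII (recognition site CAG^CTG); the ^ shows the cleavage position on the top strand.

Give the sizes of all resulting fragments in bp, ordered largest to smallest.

36, 36, 35, 25 bp

The MspI site (CCGG) starts at position 61.
MspI cuts after the first base of each site, so after position 61.
PvuII sites (CAGCTG) start at positions 34, 94.
PvuII cuts after base 3 of each site, so after positions 36, 96.
Combined cut positions: 36, 61, 96.
Linear molecule, 3 cuts → 4 fragments:
  1–36 → 36 bp
  37–61 → 25 bp
  62–96 → 35 bp
  97–132 → 36 bp
Sorted largest to smallest: 36, 36, 35, 25 bp.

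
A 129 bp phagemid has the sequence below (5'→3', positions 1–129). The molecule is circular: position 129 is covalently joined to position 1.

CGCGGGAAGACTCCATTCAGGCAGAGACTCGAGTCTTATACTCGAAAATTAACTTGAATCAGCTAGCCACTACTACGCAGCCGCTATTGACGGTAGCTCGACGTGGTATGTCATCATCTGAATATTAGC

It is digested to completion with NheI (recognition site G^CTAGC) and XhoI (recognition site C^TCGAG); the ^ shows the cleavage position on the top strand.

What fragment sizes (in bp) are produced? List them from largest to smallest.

95, 34 bp

The NheI site (GCTAGC) starts at position 62.
NheI cuts after the first base of each site, so after position 62.
The XhoI site (CTCGAG) starts at position 28.
XhoI cuts after the first base of each site, so after position 28.
Combined cut positions: 28, 62.
Circular molecule, 2 cuts → 2 fragments:
  29–62 → 34 bp
  63–129 then 1–28 → 67 + 28 = 95 bp
Sorted largest to smallest: 95, 34 bp.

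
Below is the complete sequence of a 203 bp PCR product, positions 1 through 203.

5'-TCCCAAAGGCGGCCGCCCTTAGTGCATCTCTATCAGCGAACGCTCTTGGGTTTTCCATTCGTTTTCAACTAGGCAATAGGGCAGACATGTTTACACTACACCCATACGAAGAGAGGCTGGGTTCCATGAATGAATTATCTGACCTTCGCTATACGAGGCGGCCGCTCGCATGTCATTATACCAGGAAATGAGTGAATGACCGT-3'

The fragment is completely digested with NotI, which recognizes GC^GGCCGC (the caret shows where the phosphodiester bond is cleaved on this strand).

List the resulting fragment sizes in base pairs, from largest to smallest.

NotI sites (GCGGCCGC) start at positions 9, 158.
NotI cuts after base 2 of each site, so after positions 10, 159.
Linear molecule, 2 cuts → 3 fragments:
  1–10 → 10 bp
  11–159 → 149 bp
  160–203 → 44 bp
Sorted largest to smallest: 149, 44, 10 bp.

149, 44, 10 bp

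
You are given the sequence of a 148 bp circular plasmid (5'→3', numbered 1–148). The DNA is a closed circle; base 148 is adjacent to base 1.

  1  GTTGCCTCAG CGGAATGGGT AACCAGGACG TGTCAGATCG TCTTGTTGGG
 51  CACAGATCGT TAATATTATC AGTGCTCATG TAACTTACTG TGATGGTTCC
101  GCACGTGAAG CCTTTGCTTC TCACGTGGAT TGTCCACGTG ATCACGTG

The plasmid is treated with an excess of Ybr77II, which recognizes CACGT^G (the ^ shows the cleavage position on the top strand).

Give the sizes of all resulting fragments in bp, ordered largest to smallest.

107, 20, 13, 8 bp

Ybr77II sites (CACGTG) start at positions 102, 122, 135, 143.
Ybr77II cuts after base 5 of each site (before the last base), so after positions 106, 126, 139, 147.
Circular molecule, 4 cuts → 4 fragments:
  107–126 → 20 bp
  127–139 → 13 bp
  140–147 → 8 bp
  148–148 then 1–106 → 1 + 106 = 107 bp
Sorted largest to smallest: 107, 20, 13, 8 bp.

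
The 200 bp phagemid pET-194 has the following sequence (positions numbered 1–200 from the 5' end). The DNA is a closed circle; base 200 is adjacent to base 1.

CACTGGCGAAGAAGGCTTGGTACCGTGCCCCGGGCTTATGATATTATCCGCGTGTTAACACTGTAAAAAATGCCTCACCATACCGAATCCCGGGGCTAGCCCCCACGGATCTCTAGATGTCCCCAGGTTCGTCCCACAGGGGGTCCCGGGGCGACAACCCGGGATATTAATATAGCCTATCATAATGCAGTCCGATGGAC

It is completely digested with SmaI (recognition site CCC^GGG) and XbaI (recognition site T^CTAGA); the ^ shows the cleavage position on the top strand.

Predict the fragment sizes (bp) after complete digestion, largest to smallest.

71, 60, 35, 21, 13 bp

SmaI sites (CCCGGG) start at positions 29, 89, 145, 158.
SmaI cuts after base 3 of each site, so after positions 31, 91, 147, 160.
The XbaI site (TCTAGA) starts at position 112.
XbaI cuts after the first base of each site, so after position 112.
Combined cut positions: 31, 91, 112, 147, 160.
Circular molecule, 5 cuts → 5 fragments:
  32–91 → 60 bp
  92–112 → 21 bp
  113–147 → 35 bp
  148–160 → 13 bp
  161–200 then 1–31 → 40 + 31 = 71 bp
Sorted largest to smallest: 71, 60, 35, 21, 13 bp.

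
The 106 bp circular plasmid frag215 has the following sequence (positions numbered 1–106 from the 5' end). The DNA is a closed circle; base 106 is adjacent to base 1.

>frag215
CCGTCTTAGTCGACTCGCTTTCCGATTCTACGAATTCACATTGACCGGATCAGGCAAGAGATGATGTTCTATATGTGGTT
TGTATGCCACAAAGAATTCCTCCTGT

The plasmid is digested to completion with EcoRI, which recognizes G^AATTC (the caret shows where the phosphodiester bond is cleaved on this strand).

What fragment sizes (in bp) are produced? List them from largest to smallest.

62, 44 bp

EcoRI sites (GAATTC) start at positions 32, 94.
EcoRI cuts after the first base of each site, so after positions 32, 94.
Circular molecule, 2 cuts → 2 fragments:
  33–94 → 62 bp
  95–106 then 1–32 → 12 + 32 = 44 bp
Sorted largest to smallest: 62, 44 bp.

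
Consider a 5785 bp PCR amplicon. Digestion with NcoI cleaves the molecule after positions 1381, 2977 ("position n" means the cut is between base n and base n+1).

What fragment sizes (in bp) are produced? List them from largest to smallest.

2808, 1596, 1381 bp

Linear molecule, 2 cuts → 3 fragments:
  1381 − 0 = 1381 bp
  2977 − 1381 = 1596 bp
  5785 − 2977 = 2808 bp
Sorted largest to smallest: 2808, 1596, 1381 bp.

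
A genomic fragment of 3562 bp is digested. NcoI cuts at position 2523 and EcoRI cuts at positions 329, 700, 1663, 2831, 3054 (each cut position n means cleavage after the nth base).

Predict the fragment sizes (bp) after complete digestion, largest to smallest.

Combined cut positions (sorted): 329, 700, 1663, 2523, 2831, 3054.
Linear molecule, 6 cuts → 7 fragments:
  329 − 0 = 329 bp
  700 − 329 = 371 bp
  1663 − 700 = 963 bp
  2523 − 1663 = 860 bp
  2831 − 2523 = 308 bp
  3054 − 2831 = 223 bp
  3562 − 3054 = 508 bp
Sorted largest to smallest: 963, 860, 508, 371, 329, 308, 223 bp.

963, 860, 508, 371, 329, 308, 223 bp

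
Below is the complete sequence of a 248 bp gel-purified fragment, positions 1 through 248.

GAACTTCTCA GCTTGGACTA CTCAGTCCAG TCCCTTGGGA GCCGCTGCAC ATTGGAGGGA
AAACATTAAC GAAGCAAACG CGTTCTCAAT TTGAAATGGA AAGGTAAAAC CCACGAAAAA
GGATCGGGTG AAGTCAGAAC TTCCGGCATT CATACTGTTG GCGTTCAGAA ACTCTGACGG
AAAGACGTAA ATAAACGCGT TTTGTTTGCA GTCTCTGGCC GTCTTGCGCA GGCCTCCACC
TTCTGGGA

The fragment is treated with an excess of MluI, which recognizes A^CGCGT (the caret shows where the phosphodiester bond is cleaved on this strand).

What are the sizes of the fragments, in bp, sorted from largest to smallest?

MluI sites (ACGCGT) start at positions 78, 195.
MluI cuts after the first base of each site, so after positions 78, 195.
Linear molecule, 2 cuts → 3 fragments:
  1–78 → 78 bp
  79–195 → 117 bp
  196–248 → 53 bp
Sorted largest to smallest: 117, 78, 53 bp.

117, 78, 53 bp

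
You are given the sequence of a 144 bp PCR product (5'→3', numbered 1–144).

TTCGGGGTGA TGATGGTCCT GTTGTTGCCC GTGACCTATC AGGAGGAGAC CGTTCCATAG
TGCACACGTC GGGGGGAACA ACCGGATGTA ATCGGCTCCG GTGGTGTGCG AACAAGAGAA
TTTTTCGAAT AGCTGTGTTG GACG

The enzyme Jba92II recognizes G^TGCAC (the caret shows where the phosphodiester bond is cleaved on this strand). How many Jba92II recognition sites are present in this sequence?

1

GTGCAC occurs starting at position 60.
Jba92II cuts at 1 site.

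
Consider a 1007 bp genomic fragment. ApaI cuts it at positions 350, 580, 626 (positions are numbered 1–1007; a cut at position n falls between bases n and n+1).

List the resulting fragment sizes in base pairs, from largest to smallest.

Linear molecule, 3 cuts → 4 fragments:
  350 − 0 = 350 bp
  580 − 350 = 230 bp
  626 − 580 = 46 bp
  1007 − 626 = 381 bp
Sorted largest to smallest: 381, 350, 230, 46 bp.

381, 350, 230, 46 bp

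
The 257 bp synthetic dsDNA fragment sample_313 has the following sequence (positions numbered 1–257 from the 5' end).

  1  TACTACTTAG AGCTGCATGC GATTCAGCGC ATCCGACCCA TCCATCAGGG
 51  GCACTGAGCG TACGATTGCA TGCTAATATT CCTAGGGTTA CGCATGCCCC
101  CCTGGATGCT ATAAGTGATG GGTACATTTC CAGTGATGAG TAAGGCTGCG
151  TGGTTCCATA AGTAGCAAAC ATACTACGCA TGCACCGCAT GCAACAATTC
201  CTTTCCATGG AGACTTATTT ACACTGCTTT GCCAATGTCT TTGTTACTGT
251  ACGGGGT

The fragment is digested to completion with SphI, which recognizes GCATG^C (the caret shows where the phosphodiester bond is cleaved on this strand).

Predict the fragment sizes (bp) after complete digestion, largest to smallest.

SphI sites (GCATGC) start at positions 15, 68, 92, 178, 187.
SphI cuts after base 5 of each site (before the last base), so after positions 19, 72, 96, 182, 191.
Linear molecule, 5 cuts → 6 fragments:
  1–19 → 19 bp
  20–72 → 53 bp
  73–96 → 24 bp
  97–182 → 86 bp
  183–191 → 9 bp
  192–257 → 66 bp
Sorted largest to smallest: 86, 66, 53, 24, 19, 9 bp.

86, 66, 53, 24, 19, 9 bp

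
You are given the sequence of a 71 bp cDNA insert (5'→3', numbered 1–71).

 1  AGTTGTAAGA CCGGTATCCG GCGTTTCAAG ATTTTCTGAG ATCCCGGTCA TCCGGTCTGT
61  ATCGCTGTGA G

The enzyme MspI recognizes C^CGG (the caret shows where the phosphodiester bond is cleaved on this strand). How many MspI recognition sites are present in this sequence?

4

CCGG occurs starting at positions 11, 18, 44, 52.
MspI cuts at 4 sites.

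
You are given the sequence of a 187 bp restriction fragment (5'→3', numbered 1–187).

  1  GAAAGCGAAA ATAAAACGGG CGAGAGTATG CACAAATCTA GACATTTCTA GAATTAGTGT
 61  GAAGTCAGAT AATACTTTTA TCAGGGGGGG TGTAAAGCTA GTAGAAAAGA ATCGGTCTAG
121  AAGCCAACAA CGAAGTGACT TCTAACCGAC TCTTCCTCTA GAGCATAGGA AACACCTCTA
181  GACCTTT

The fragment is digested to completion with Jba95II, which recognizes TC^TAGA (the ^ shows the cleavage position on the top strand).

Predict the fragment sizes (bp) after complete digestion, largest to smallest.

69, 41, 38, 20, 10, 9 bp

Jba95II sites (TCTAGA) start at positions 37, 47, 116, 157, 177.
Jba95II cuts after base 2 of each site, so after positions 38, 48, 117, 158, 178.
Linear molecule, 5 cuts → 6 fragments:
  1–38 → 38 bp
  39–48 → 10 bp
  49–117 → 69 bp
  118–158 → 41 bp
  159–178 → 20 bp
  179–187 → 9 bp
Sorted largest to smallest: 69, 41, 38, 20, 10, 9 bp.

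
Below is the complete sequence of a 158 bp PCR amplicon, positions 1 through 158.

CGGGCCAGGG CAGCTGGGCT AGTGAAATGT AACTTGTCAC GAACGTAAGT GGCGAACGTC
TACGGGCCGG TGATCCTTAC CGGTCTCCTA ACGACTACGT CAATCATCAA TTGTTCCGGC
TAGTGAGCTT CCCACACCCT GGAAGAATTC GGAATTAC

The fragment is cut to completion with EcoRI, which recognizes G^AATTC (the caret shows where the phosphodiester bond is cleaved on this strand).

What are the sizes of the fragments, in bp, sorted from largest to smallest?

145, 13 bp

The EcoRI site (GAATTC) starts at position 145.
EcoRI cuts after the first base of each site, so after position 145.
Linear molecule, 1 cut → 2 fragments:
  1–145 → 145 bp
  146–158 → 13 bp
Sorted largest to smallest: 145, 13 bp.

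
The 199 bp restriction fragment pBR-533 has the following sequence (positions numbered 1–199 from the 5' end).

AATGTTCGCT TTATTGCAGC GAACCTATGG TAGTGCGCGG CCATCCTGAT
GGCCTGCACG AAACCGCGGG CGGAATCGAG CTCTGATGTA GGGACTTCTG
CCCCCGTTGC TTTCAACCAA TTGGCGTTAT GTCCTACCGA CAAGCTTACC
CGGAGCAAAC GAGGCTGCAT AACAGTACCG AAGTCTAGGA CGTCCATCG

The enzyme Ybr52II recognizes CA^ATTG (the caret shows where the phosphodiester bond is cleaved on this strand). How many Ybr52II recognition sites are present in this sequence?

1

CAATTG occurs starting at position 118.
Ybr52II cuts at 1 site.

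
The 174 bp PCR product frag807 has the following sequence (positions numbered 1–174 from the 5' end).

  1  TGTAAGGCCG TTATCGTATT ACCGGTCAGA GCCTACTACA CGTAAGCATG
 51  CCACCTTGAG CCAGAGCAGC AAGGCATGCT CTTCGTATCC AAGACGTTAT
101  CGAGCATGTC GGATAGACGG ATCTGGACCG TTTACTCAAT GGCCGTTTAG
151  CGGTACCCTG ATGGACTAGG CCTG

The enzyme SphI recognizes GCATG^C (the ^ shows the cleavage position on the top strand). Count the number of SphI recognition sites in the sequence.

2

GCATGC occurs starting at positions 46, 74.
SphI cuts at 2 sites.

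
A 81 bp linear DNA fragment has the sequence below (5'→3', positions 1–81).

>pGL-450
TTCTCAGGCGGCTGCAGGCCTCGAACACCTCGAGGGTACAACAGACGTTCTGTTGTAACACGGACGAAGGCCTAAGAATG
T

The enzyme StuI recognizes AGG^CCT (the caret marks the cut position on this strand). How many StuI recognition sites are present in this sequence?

AGGCCT occurs starting at positions 16, 68.
StuI cuts at 2 sites.

2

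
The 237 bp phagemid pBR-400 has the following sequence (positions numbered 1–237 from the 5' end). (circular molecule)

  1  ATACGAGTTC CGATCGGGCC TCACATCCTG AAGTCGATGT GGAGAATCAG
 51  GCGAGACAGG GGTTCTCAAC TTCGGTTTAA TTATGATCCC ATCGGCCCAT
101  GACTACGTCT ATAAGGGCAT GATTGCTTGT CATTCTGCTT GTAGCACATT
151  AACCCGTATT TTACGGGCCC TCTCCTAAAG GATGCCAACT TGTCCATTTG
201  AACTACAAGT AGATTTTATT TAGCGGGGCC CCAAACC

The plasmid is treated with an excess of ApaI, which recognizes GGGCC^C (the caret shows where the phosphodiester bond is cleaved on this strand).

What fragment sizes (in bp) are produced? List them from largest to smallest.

ApaI sites (GGGCCC) start at positions 165, 226.
ApaI cuts after base 5 of each site (before the last base), so after positions 169, 230.
Circular molecule, 2 cuts → 2 fragments:
  170–230 → 61 bp
  231–237 then 1–169 → 7 + 169 = 176 bp
Sorted largest to smallest: 176, 61 bp.

176, 61 bp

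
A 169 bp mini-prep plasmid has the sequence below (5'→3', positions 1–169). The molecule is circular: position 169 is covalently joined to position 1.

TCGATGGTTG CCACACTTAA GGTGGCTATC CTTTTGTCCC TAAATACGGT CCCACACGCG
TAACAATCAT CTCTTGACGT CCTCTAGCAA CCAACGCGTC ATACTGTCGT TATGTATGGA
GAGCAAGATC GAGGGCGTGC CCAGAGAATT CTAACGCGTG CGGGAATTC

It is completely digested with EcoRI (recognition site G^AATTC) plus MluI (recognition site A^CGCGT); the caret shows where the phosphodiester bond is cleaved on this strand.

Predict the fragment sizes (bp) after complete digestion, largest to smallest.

61, 52, 38, 10, 8 bp

EcoRI sites (GAATTC) start at positions 146, 164.
EcoRI cuts after the first base of each site, so after positions 146, 164.
MluI sites (ACGCGT) start at positions 56, 94, 154.
MluI cuts after the first base of each site, so after positions 56, 94, 154.
Combined cut positions: 56, 94, 146, 154, 164.
Circular molecule, 5 cuts → 5 fragments:
  57–94 → 38 bp
  95–146 → 52 bp
  147–154 → 8 bp
  155–164 → 10 bp
  165–169 then 1–56 → 5 + 56 = 61 bp
Sorted largest to smallest: 61, 52, 38, 10, 8 bp.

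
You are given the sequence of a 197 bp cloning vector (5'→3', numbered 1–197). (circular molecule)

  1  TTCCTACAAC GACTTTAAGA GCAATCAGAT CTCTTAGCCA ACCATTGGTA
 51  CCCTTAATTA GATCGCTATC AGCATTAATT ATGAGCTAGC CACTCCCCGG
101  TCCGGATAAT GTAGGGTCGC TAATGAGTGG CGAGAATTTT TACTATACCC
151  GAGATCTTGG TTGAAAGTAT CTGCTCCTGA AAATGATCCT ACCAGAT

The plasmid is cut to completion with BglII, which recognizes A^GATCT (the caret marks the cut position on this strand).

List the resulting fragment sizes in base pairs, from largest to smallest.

125, 72 bp

BglII sites (AGATCT) start at positions 27, 152.
BglII cuts after the first base of each site, so after positions 27, 152.
Circular molecule, 2 cuts → 2 fragments:
  28–152 → 125 bp
  153–197 then 1–27 → 45 + 27 = 72 bp
Sorted largest to smallest: 125, 72 bp.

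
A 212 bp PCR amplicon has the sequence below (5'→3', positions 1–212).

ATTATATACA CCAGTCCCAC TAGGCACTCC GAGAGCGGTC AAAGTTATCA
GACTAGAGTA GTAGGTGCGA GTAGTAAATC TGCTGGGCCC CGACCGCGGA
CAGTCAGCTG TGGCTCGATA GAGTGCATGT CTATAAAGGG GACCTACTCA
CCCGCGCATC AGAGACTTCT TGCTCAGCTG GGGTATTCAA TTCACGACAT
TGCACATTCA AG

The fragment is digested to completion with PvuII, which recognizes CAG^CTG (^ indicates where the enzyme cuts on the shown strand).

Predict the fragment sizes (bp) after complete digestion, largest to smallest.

107, 70, 35 bp

PvuII sites (CAGCTG) start at positions 105, 175.
PvuII cuts after base 3 of each site, so after positions 107, 177.
Linear molecule, 2 cuts → 3 fragments:
  1–107 → 107 bp
  108–177 → 70 bp
  178–212 → 35 bp
Sorted largest to smallest: 107, 70, 35 bp.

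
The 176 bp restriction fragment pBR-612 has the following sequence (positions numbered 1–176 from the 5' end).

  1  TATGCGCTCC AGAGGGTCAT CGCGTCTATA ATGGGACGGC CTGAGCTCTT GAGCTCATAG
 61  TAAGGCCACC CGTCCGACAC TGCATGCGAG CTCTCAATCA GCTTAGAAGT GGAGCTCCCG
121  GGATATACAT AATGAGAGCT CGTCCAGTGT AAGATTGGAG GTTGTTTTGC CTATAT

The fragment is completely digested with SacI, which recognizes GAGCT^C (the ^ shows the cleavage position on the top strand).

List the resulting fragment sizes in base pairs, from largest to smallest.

47, 37, 36, 24, 24, 8 bp

SacI sites (GAGCTC) start at positions 43, 51, 88, 112, 136.
SacI cuts after base 5 of each site (before the last base), so after positions 47, 55, 92, 116, 140.
Linear molecule, 5 cuts → 6 fragments:
  1–47 → 47 bp
  48–55 → 8 bp
  56–92 → 37 bp
  93–116 → 24 bp
  117–140 → 24 bp
  141–176 → 36 bp
Sorted largest to smallest: 47, 37, 36, 24, 24, 8 bp.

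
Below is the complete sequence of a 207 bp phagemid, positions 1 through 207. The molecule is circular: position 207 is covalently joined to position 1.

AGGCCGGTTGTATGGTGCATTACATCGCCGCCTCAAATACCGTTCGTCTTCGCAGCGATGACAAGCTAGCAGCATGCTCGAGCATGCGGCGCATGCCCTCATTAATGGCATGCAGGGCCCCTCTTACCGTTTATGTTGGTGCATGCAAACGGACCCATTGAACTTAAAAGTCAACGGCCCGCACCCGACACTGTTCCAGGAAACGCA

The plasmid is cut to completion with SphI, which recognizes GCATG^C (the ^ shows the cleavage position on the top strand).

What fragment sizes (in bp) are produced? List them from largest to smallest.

SphI sites (GCATGC) start at positions 72, 82, 91, 108, 141.
SphI cuts after base 5 of each site (before the last base), so after positions 76, 86, 95, 112, 145.
Circular molecule, 5 cuts → 5 fragments:
  77–86 → 10 bp
  87–95 → 9 bp
  96–112 → 17 bp
  113–145 → 33 bp
  146–207 then 1–76 → 62 + 76 = 138 bp
Sorted largest to smallest: 138, 33, 17, 10, 9 bp.

138, 33, 17, 10, 9 bp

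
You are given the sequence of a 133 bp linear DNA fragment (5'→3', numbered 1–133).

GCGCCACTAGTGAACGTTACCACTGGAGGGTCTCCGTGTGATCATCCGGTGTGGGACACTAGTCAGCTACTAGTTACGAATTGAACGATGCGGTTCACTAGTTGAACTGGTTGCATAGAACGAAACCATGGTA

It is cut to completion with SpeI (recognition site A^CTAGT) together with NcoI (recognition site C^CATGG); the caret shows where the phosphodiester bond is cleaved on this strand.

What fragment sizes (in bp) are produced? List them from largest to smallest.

52, 29, 28, 11, 7, 6 bp

SpeI sites (ACTAGT) start at positions 6, 58, 69, 97.
SpeI cuts after the first base of each site, so after positions 6, 58, 69, 97.
The NcoI site (CCATGG) starts at position 126.
NcoI cuts after the first base of each site, so after position 126.
Combined cut positions: 6, 58, 69, 97, 126.
Linear molecule, 5 cuts → 6 fragments:
  1–6 → 6 bp
  7–58 → 52 bp
  59–69 → 11 bp
  70–97 → 28 bp
  98–126 → 29 bp
  127–133 → 7 bp
Sorted largest to smallest: 52, 29, 28, 11, 7, 6 bp.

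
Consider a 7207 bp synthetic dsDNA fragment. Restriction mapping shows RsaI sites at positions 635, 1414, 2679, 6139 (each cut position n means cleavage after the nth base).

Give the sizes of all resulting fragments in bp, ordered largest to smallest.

3460, 1265, 1068, 779, 635 bp

Linear molecule, 4 cuts → 5 fragments:
  635 − 0 = 635 bp
  1414 − 635 = 779 bp
  2679 − 1414 = 1265 bp
  6139 − 2679 = 3460 bp
  7207 − 6139 = 1068 bp
Sorted largest to smallest: 3460, 1265, 1068, 779, 635 bp.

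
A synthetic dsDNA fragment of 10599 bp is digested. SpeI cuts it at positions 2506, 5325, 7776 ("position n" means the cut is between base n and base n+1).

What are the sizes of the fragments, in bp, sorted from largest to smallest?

Linear molecule, 3 cuts → 4 fragments:
  2506 − 0 = 2506 bp
  5325 − 2506 = 2819 bp
  7776 − 5325 = 2451 bp
  10599 − 7776 = 2823 bp
Sorted largest to smallest: 2823, 2819, 2506, 2451 bp.

2823, 2819, 2506, 2451 bp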